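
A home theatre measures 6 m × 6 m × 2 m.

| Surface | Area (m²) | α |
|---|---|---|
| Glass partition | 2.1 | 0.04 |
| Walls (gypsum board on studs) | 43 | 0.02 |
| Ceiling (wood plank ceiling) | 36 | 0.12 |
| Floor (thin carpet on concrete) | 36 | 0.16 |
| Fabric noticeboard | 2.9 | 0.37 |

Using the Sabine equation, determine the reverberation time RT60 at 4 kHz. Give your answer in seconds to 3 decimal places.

0.958 s

A = Σ Sᵢαᵢ = 2.1×0.04 + 43×0.02 + 36×0.12 + 36×0.16 + 2.9×0.37 = 12.097 sabins.
Room volume: 72 m³.
Sabine: RT60 = 0.161 × 72 / 12.097 = 0.958 s.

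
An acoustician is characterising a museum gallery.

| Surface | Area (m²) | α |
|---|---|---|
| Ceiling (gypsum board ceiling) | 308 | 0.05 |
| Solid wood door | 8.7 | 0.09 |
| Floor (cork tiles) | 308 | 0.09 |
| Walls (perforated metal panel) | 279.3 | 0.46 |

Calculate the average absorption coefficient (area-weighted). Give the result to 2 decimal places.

Total surface area S = 904.0 m².
Σ(Sᵢαᵢ) = 308*0.05 + 8.7*0.09 + 308*0.09 + 279.3*0.46 = 172.381.
ᾱ = A/S = 0.19.

0.19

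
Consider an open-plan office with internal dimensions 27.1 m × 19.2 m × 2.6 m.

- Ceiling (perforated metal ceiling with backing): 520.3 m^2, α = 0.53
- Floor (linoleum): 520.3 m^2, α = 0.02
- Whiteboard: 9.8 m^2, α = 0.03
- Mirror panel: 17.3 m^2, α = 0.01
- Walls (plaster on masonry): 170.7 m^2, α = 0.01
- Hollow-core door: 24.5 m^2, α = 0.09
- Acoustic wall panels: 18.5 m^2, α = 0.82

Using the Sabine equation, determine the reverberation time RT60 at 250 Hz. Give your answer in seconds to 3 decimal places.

0.712 seconds

A = Σ Sᵢαᵢ = 520.3·0.53 + 520.3·0.02 + 9.8·0.03 + 17.3·0.01 + 170.7·0.01 + 24.5·0.09 + 18.5·0.82 = 305.714 sabins.
Room volume: 1352.832 m³.
T = 0.161 V/A = 0.161·1352.832/305.714 = 0.712 s.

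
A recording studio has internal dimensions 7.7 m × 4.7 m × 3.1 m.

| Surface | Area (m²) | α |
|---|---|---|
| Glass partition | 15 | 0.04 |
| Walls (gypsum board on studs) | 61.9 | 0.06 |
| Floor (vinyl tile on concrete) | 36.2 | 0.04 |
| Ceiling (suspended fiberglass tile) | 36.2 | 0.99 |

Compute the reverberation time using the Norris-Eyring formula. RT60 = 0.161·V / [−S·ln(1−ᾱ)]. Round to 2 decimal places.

S = Σ Sᵢ = 149.3 m².
Σ(Sᵢαᵢ) = 15×0.04 + 61.9×0.06 + 36.2×0.04 + 36.2×0.99 = 41.600.
Mean coefficient ᾱ = A/S = 0.2786.
−S·ln(1−ᾱ) = −149.3 × ln(1 − 0.2786) = 48.756.
V = 7.7 × 4.7 × 3.1 = 112.189 m³.
RT60 = 0.161 × 112.189 / 48.756 = 0.37 s.

0.37 s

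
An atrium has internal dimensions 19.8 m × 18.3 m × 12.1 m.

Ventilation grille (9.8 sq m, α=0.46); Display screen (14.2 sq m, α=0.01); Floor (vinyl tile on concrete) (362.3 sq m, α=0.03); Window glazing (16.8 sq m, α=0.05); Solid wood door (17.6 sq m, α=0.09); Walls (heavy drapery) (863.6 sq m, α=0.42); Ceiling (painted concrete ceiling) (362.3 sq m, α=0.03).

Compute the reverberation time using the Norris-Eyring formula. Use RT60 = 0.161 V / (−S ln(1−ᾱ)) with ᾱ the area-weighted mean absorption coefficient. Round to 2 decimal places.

1.58 s

Total surface area S = 9.8 + 14.2 + 362.3 + 16.8 + 17.6 + 863.6 + 362.3 = 1646.6 sq m.
Σ(Sᵢαᵢ) = 9.8·0.46 + 14.2·0.01 + 362.3·0.03 + 16.8·0.05 + 17.6·0.09 + 863.6·0.42 + 362.3·0.03 = 391.524.
Mean coefficient ᾱ = A/S = 0.2378.
Eyring denominator: −S ln(1−ᾱ) = 447.128.
V = 19.8 × 18.3 × 12.1 = 4384.314 m³.
RT60 = 0.161 × 4384.314 / 447.128 = 1.58 s.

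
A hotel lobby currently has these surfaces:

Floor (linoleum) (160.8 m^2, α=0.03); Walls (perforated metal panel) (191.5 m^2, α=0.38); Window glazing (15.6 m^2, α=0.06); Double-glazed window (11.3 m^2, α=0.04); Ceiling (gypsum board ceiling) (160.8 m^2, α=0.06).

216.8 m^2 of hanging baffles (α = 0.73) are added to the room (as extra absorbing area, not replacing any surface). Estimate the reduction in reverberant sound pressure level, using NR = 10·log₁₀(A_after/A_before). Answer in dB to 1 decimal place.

4.4 dB

Summing Sᵢαᵢ: 4.824 + 72.770 + 0.936 + 0.452 + 9.648 → A_before = 88.630 sabins.
Added absorption = 216.8 × 0.73 = 158.264 sabins.
New total A_after = 246.894 sabins.
NR = 10·log₁₀(246.894/88.630) = 4.4 dB.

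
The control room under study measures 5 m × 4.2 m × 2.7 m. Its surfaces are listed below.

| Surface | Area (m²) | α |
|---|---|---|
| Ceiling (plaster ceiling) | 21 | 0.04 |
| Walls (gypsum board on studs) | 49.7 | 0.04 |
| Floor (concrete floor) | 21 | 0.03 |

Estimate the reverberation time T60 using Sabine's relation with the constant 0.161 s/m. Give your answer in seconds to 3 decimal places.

2.640 s

Equivalent absorption area: A = 21*0.04 + 49.7*0.04 + 21*0.03 = 3.458 m².
Volume V = 5 × 4.2 × 2.7 = 56.7 m³.
RT60 = 0.161 · V / A = 0.161 × 56.7 / 3.458 = 2.640 s.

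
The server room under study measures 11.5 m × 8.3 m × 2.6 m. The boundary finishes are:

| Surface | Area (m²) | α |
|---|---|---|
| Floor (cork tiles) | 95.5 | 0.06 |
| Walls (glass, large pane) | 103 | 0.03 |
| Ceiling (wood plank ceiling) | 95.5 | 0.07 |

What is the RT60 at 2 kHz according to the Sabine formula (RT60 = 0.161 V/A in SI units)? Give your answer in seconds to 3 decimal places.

2.577 s

Summing Sᵢαᵢ: 5.730 + 3.090 + 6.685 → A = 15.505 sabins.
Room volume: 248.17 m³.
RT60 = 0.161 · V / A = 0.161 × 248.17 / 15.505 = 2.577 s.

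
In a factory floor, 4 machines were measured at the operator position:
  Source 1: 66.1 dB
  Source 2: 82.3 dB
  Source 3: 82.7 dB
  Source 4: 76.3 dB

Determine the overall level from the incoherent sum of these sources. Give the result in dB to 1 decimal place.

86.1 dB

Converting to relative power and adding: 10^(66.1/10) + 10^(82.3/10) + 10^(82.7/10) + 10^(76.3/10) = 4.028e+08.
Back to dB: 10·log₁₀ Σ = 86.1 dB.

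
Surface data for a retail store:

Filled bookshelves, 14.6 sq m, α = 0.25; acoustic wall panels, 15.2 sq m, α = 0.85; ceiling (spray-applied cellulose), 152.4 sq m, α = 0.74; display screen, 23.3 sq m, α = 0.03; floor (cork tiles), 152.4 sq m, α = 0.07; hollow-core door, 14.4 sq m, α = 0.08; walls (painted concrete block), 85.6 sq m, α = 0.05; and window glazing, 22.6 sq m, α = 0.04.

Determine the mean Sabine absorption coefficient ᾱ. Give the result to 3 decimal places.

Total surface area S = 480.5 sq m.
Σ(Sᵢαᵢ) = 14.6×0.25 + 15.2×0.85 + 152.4×0.74 + 23.3×0.03 + 152.4×0.07 + 14.4×0.08 + 85.6×0.05 + 22.6×0.04 = 147.049.
ᾱ = A/S = 0.306.

0.306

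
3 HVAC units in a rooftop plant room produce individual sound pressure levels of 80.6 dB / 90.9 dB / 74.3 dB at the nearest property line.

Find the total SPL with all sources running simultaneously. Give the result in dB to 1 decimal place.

Sum in the linear (power) domain: Σ 10^(Lᵢ/10) = 10^(80.6/10) + 10^(90.9/10) + 10^(74.3/10) = 1.372e+09.
Back to dB: 10·log₁₀ Σ = 91.4 dB.

91.4 dB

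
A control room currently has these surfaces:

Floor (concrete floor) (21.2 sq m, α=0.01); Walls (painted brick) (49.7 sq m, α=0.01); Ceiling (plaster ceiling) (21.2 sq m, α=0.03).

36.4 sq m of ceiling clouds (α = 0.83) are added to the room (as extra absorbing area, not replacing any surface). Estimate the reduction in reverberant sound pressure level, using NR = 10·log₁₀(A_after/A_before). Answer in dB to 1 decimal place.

13.7 dB

Total absorption A_before = 21.2·0.01 + 49.7·0.01 + 21.2·0.03
  = 0.212 + 0.497 + 0.636 = 1.345 sq m sabins.
Treatment contributes 36.4·0.83 = 30.212 sabins.
New total A_after = 31.557 sabins.
Reduction = 10 log₁₀(A_after/A_before) = 10 log₁₀(23.4625) = 13.7 dB.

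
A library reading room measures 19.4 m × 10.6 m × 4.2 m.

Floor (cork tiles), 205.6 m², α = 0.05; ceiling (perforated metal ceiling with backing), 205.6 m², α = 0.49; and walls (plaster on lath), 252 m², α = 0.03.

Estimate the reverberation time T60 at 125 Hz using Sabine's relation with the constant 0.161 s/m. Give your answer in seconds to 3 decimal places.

1.173 sec

A = Σ Sᵢαᵢ = 205.6×0.05 + 205.6×0.49 + 252×0.03 = 118.584 sabins.
Room volume: 863.688 m³.
RT60 = 0.161 · V / A = 0.161 × 863.688 / 118.584 = 1.173 s.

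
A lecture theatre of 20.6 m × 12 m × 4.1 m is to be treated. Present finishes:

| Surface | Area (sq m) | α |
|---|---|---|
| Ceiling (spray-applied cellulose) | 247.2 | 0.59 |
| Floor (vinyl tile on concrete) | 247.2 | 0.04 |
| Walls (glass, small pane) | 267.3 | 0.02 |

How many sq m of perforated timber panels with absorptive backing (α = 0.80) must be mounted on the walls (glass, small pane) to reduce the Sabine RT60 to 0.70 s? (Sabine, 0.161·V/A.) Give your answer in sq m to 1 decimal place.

Summing Sᵢαᵢ: 145.848 + 9.888 + 5.346 → A₁ = 161.082 sabins.
V = 1013.52 m³. Target absorption A₂ = 0.161 × 1013.52 / 0.70 = 233.110 sabins.
Absorption to add: 233.110 − 161.082 = 72.028 sabins.
Net gain per sq m: Δα = 0.80 − 0.02 = 0.78.
Panel area = 72.028 / 0.78 = 92.3 sq m.

92.3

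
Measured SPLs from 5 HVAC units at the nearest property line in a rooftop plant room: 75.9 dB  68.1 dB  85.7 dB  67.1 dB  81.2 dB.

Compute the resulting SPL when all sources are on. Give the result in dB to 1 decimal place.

Sum in the linear (power) domain: Σ 10^(Lᵢ/10) = 10^(75.9/10) + 10^(68.1/10) + 10^(85.7/10) + 10^(67.1/10) + 10^(81.2/10) = 5.539e+08.
Combined level = 10 log₁₀(5.539e+08) = 87.4 dB.

87.4 dB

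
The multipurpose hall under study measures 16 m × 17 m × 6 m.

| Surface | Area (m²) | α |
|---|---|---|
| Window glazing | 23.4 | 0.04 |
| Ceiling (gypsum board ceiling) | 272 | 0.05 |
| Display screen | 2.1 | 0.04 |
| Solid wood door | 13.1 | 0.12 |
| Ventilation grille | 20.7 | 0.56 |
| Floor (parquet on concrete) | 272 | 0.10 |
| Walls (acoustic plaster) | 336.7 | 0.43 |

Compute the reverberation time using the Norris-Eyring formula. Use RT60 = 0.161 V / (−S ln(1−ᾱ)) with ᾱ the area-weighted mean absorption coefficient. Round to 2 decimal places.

S = Σ Sᵢ = 940.0 m².
Σ(Sᵢαᵢ) = 23.4·0.04 + 272·0.05 + 2.1·0.04 + 13.1·0.12 + 20.7·0.56 + 272·0.10 + 336.7·0.43 = 199.765.
Mean coefficient ᾱ = A/S = 0.2125.
−S·ln(1−ᾱ) = −940.0 × ln(1 − 0.2125) = 224.558.
V = 16 × 17 × 6 = 1632 m³.
RT60 = 0.161 × 1632 / 224.558 = 1.17 s.

1.17 s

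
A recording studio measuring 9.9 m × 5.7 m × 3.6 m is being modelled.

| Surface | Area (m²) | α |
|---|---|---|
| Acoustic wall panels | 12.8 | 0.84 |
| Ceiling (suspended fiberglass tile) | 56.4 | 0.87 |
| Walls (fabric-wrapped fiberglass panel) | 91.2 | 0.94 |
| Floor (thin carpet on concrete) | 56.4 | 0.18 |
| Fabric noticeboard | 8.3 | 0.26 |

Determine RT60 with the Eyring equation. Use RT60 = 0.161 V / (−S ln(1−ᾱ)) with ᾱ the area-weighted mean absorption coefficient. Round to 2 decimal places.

0.12 s

Total surface area S = 12.8 + 56.4 + 91.2 + 56.4 + 8.3 = 225.1 m².
Σ(Sᵢαᵢ) = 12.8·0.84 + 56.4·0.87 + 91.2·0.94 + 56.4·0.18 + 8.3·0.26 = 157.858.
Mean coefficient ᾱ = A/S = 0.7013.
−S·ln(1−ᾱ) = −225.1 × ln(1 − 0.7013) = 271.992.
V = 9.9 × 5.7 × 3.6 = 203.148 m³.
T = 0.161·V/[−S·ln(1−ᾱ)] = 0.161·203.148/271.992 = 0.12 s.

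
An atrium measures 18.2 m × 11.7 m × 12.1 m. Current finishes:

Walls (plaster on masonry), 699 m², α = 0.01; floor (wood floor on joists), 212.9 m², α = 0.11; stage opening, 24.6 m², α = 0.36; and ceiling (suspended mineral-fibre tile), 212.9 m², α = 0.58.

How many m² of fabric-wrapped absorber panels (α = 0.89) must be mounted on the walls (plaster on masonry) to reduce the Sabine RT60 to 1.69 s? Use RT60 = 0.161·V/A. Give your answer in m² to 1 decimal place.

Equivalent absorption area: A₁ = 699×0.01 + 212.9×0.11 + 24.6×0.36 + 212.9×0.58 = 162.747 m².
V = 2576.574 m³. Target absorption A₂ = 0.161 × 2576.574 / 1.69 = 245.461 sabins.
ΔA needed = 245.461 − 162.747 = 82.714 sabins.
Each m² of panel replacing the walls (plaster on masonry) adds (0.89 − 0.01) = 0.88 sabins.
Area = ΔA/Δα = 82.714/0.88 = 94.0 m².

94.0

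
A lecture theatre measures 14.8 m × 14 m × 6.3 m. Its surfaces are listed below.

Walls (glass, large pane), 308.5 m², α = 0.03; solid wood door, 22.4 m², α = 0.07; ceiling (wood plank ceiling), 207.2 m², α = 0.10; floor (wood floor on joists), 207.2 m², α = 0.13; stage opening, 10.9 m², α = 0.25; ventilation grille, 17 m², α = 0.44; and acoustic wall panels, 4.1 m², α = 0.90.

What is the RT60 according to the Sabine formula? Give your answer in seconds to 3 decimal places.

Total absorption A = 308.5·0.03 + 22.4·0.07 + 207.2·0.10 + 207.2·0.13 + 10.9·0.25 + 17·0.44 + 4.1·0.90
  = 9.255 + 1.568 + 20.720 + 26.936 + 2.725 + 7.480 + 3.690 = 72.374 m² sabins.
Room volume: 1305.36 m³.
T = 0.161 V/A = 0.161·1305.36/72.374 = 2.904 s.

2.904 sec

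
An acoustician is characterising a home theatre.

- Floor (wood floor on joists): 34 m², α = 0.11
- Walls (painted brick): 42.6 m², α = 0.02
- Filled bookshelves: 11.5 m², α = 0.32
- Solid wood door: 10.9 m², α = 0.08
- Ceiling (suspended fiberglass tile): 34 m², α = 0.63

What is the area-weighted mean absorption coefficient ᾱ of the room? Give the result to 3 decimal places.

Total surface area S = 133.0 m².
A = 34·0.11 + 42.6·0.02 + 11.5·0.32 + 10.9·0.08 + 34·0.63 = 30.564 sabins.
ᾱ = A/S = 0.230.

0.230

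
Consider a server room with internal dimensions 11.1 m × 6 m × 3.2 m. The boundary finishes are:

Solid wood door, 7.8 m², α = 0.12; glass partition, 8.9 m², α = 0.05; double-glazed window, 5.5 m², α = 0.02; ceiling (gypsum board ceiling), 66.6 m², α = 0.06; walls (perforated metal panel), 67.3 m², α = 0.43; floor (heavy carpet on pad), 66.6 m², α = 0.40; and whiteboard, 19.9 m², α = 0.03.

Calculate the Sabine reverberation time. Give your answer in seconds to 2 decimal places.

A = Σ Sᵢαᵢ = 7.8·0.12 + 8.9·0.05 + 5.5·0.02 + 66.6·0.06 + 67.3·0.43 + 66.6·0.40 + 19.9·0.03 = 61.663 sabins.
Room volume: 213.12 m³.
T = 0.161 V/A = 0.161·213.12/61.663 = 0.56 s.

0.56 sec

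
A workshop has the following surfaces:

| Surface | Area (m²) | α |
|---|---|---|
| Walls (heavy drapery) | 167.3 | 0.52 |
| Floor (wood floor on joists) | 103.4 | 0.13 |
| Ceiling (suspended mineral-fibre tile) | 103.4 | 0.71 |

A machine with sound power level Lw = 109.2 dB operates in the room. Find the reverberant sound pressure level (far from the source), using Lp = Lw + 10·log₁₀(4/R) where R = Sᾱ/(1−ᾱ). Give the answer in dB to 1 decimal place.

A = 173.852 sabins; S = 374.1 m².
ᾱ = 173.852/374.1 = 0.4647; R = Sᾱ/(1−ᾱ) = 173.852/(1−0.4647) = 324.775 m².
Lp = Lw + 10 log₁₀(4/R) = 109.2 -19.10 = 90.1 dB.

90.1 dB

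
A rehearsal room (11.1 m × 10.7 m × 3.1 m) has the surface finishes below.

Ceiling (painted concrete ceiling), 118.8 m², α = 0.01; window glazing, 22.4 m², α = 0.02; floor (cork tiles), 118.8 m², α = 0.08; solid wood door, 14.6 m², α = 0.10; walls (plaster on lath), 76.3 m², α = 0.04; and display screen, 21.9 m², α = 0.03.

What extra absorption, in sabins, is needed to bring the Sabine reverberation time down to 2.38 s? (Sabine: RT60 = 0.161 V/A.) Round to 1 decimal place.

Equivalent absorption area: A₁ = 118.8·0.01 + 22.4·0.02 + 118.8·0.08 + 14.6·0.10 + 76.3·0.04 + 21.9·0.03 = 16.309 m².
For T = 2.38 s, need A₂ = 0.161·V/T = 0.161·368.187/2.38 = 24.907 sabins.
Shortfall: 24.907 − 16.309 = 8.6 sabins.

8.6 sabins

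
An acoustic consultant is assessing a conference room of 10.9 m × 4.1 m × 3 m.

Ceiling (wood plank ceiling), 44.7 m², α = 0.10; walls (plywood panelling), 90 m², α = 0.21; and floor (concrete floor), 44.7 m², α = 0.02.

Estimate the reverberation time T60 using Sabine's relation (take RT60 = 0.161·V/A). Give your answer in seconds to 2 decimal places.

0.89 sec

Equivalent absorption area: A = 44.7·0.10 + 90·0.21 + 44.7·0.02 = 24.264 m².
Room volume: 134.07 m³.
RT60 = 0.161 · V / A = 0.161 × 134.07 / 24.264 = 0.89 s.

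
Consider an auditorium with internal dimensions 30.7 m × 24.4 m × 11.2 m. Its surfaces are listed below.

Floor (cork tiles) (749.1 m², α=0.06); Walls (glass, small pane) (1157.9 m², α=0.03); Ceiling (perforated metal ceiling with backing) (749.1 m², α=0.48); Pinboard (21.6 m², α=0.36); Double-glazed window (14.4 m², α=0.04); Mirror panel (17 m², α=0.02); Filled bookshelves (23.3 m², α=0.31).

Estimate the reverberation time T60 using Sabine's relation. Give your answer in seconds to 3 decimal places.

2.968 s

Total absorption A = 749.1·0.06 + 1157.9·0.03 + 749.1·0.48 + 21.6·0.36 + 14.4·0.04 + 17·0.02 + 23.3·0.31
  = 44.946 + 34.737 + 359.568 + 7.776 + 0.576 + 0.340 + 7.223 = 455.166 m² sabins.
V = 30.7·24.4·11.2 = 8389.696 m³.
RT60 = 0.161 · V / A = 0.161 × 8389.696 / 455.166 = 2.968 s.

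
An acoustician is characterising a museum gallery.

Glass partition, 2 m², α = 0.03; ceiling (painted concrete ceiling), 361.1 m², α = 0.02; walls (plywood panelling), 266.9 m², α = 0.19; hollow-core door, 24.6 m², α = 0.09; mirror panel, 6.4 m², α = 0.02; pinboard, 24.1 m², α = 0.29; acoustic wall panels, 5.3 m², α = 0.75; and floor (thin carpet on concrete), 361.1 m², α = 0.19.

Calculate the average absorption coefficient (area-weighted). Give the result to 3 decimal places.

S = Σ Sᵢ = 2 + 361.1 + 266.9 + 24.6 + 6.4 + 24.1 + 5.3 + 361.1 = 1051.5 m².
A = 2×0.03 + 361.1×0.02 + 266.9×0.19 + 24.6×0.09 + 6.4×0.02 + 24.1×0.29 + 5.3×0.75 + 361.1×0.19 = 139.908 sabins.
ᾱ = A/S = 0.133.

0.133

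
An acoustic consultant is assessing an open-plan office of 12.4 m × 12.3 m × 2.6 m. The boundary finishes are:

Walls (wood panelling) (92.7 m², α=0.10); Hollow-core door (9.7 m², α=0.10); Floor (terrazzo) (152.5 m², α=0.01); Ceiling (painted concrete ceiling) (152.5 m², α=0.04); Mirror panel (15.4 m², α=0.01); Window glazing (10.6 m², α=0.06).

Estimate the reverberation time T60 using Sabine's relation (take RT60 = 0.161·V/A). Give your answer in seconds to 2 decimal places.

3.42 sec

Equivalent absorption area: A = 92.7×0.10 + 9.7×0.10 + 152.5×0.01 + 152.5×0.04 + 15.4×0.01 + 10.6×0.06 = 18.655 m².
Room volume: 396.552 m³.
Sabine: RT60 = 0.161 × 396.552 / 18.655 = 3.42 s.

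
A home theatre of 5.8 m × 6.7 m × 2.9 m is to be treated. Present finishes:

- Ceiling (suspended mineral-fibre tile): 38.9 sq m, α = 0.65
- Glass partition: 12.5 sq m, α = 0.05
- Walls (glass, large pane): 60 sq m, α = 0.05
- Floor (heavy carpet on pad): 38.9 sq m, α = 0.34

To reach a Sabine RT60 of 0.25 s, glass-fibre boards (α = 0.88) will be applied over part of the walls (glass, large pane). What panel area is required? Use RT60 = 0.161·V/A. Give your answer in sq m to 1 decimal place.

36.7

A₁ = Σ Sᵢαᵢ = 38.9·0.65 + 12.5·0.05 + 60·0.05 + 38.9·0.34 = 42.136 sabins.
Required A₂ = 0.161·112.694/0.25 = 72.575 sabins.
ΔA needed = 72.575 − 42.136 = 30.439 sabins.
Net gain per sq m: Δα = 0.88 − 0.05 = 0.83.
Panel area = 30.439 / 0.83 = 36.7 sq m.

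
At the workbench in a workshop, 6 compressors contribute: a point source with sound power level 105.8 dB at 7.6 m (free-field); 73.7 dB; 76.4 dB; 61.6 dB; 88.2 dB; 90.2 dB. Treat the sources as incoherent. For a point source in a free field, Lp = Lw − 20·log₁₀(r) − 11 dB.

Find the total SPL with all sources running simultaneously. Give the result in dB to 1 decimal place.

Source at 7.6 m: Lp = 105.8 − 20·log₁₀(7.6) − 11 = 77.2 dB.
Converting to relative power and adding: 10^(77.2/10) + 10^(73.7/10) + 10^(76.4/10) + 10^(61.6/10) + 10^(88.2/10) + 10^(90.2/10) = 1.829e+09.
Combined level = 10 log₁₀(1.829e+09) = 92.6 dB.

92.6 dB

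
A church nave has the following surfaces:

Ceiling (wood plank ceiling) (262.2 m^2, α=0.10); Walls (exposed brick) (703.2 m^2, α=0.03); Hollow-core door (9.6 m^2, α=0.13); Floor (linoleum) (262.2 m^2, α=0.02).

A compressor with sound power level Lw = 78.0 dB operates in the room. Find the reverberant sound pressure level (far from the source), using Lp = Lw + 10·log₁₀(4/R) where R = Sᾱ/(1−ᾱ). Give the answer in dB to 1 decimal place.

A = 53.808 sabins; S = 1237.2 m^2.
ᾱ = 0.0435, so room constant R = A/(1−ᾱ) = 56.255 m^2.
Lp = Lw + 10 log₁₀(4/R) = 78.0 -11.48 = 66.5 dB.

66.5 dB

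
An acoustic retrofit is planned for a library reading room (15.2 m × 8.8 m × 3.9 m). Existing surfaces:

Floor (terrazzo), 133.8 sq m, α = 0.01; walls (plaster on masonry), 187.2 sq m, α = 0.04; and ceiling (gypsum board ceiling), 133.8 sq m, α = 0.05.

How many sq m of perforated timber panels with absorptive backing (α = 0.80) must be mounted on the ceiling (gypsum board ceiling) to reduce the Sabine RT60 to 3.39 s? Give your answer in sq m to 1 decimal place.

Total absorption A₁ = 133.8*0.01 + 187.2*0.04 + 133.8*0.05
  = 1.338 + 7.488 + 6.690 = 15.516 sq m sabins.
Required A₂ = 0.161·521.664/3.39 = 24.775 sabins.
ΔA needed = 24.775 − 15.516 = 9.259 sabins.
Each sq m of panel replacing the ceiling (gypsum board ceiling) adds (0.80 − 0.05) = 0.75 sabins.
Panel area = 9.259 / 0.75 = 12.3 sq m.

12.3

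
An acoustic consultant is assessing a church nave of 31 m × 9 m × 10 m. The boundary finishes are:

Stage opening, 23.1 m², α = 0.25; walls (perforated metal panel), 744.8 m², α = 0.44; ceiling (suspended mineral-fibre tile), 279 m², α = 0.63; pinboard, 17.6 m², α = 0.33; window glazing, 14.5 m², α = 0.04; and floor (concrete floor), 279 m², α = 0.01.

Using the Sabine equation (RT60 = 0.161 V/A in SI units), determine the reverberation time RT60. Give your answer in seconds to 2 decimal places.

0.87 s

Total absorption A = 23.1·0.25 + 744.8·0.44 + 279·0.63 + 17.6·0.33 + 14.5·0.04 + 279·0.01
  = 5.775 + 327.712 + 175.770 + 5.808 + 0.580 + 2.790 = 518.435 m² sabins.
Volume V = 31 × 9 × 10 = 2790 m³.
RT60 = 0.161 · V / A = 0.161 × 2790 / 518.435 = 0.87 s.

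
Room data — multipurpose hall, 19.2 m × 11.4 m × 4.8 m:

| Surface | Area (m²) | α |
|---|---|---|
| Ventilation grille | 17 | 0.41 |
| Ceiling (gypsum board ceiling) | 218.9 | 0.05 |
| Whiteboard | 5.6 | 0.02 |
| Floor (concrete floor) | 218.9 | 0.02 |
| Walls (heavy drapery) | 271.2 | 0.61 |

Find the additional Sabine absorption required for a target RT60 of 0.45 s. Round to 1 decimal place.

Summing Sᵢαᵢ: 6.970 + 10.945 + 0.112 + 4.378 + 165.432 → A₁ = 187.837 sabins.
V = 1050.624 m³. Required absorption A₂ = 0.161 × 1050.624 / 0.45 = 375.890 sabins.
Shortfall: 375.890 − 187.837 = 188.1 sabins.

188.1 sabins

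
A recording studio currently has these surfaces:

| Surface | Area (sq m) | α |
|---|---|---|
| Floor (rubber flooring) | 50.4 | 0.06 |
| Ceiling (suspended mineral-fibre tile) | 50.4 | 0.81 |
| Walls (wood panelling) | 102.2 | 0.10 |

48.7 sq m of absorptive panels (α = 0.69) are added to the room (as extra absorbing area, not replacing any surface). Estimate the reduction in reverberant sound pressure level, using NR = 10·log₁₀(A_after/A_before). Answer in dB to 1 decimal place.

2.1 dB

Summing Sᵢαᵢ: 3.024 + 40.824 + 10.220 → A_before = 54.068 sabins.
Treatment contributes 48.7·0.69 = 33.603 sabins.
A_after = 54.068 + 33.603 = 87.671 sabins.
NR = 10·log₁₀(87.671/54.068) = 2.1 dB.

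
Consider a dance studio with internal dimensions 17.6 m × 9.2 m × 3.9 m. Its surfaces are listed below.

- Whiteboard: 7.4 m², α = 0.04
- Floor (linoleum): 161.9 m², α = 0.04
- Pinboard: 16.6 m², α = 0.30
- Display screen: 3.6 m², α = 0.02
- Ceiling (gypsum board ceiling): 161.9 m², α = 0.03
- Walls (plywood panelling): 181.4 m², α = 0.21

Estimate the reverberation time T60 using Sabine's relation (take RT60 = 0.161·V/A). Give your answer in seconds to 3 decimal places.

Summing Sᵢαᵢ: 0.296 + 6.476 + 4.980 + 0.072 + 4.857 + 38.094 → A = 54.775 sabins.
Room volume: 631.488 m³.
RT60 = 0.161 · V / A = 0.161 × 631.488 / 54.775 = 1.856 s.

1.856 seconds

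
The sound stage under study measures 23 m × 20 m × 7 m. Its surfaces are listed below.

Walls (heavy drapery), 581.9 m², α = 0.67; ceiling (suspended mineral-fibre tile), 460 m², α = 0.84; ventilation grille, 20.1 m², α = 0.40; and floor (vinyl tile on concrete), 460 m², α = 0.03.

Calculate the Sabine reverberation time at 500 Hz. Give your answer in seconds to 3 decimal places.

0.650 seconds

Summing Sᵢαᵢ: 389.873 + 386.400 + 8.040 + 13.800 → A = 798.113 sabins.
V = 23·20·7 = 3220 m³.
Sabine: RT60 = 0.161 × 3220 / 798.113 = 0.650 s.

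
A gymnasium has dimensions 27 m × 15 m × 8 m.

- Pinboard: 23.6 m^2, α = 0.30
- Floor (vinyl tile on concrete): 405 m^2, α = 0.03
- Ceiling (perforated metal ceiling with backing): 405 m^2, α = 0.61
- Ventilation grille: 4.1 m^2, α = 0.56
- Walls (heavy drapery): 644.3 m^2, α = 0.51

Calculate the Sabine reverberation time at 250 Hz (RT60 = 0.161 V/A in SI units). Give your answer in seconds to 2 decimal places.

0.87 s

Equivalent absorption area: A = 23.6*0.30 + 405*0.03 + 405*0.61 + 4.1*0.56 + 644.3*0.51 = 597.169 m^2.
Volume V = 27 × 15 × 8 = 3240 m³.
Sabine: RT60 = 0.161 × 3240 / 597.169 = 0.87 s.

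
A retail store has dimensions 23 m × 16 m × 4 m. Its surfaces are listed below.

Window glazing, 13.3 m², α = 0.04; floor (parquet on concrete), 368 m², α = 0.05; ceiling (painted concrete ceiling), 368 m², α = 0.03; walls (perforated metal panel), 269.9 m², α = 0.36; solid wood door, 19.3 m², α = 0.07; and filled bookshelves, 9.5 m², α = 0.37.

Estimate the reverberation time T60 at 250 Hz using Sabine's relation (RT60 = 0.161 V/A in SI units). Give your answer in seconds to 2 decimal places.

Total absorption A = 13.3*0.04 + 368*0.05 + 368*0.03 + 269.9*0.36 + 19.3*0.07 + 9.5*0.37
  = 0.532 + 18.400 + 11.040 + 97.164 + 1.351 + 3.515 = 132.002 m² sabins.
V = 23·16·4 = 1472 m³.
T = 0.161 V/A = 0.161·1472/132.002 = 1.80 s.

1.80 s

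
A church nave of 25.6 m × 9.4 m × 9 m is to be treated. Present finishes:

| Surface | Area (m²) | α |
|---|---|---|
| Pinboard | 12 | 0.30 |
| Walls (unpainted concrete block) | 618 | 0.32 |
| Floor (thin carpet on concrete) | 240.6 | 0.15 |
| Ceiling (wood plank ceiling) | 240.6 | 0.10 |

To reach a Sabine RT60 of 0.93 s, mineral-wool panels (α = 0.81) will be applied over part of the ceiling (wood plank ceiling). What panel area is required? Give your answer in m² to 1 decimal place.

Summing Sᵢαᵢ: 3.600 + 197.760 + 36.090 + 24.060 → A₁ = 261.510 sabins.
V = 2165.76 m³. Target absorption A₂ = 0.161 × 2165.76 / 0.93 = 374.933 sabins.
ΔA needed = 374.933 − 261.510 = 113.423 sabins.
Net gain per m²: Δα = 0.81 − 0.10 = 0.71.
Area = ΔA/Δα = 113.423/0.71 = 159.8 m².

159.8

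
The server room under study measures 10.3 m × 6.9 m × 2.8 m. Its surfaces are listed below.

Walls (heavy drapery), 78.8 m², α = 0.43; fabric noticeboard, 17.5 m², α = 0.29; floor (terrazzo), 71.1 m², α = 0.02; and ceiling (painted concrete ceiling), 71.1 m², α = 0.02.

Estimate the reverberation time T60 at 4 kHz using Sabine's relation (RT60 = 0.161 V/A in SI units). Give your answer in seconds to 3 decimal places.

Equivalent absorption area: A = 78.8·0.43 + 17.5·0.29 + 71.1·0.02 + 71.1·0.02 = 41.803 m².
V = 10.3·6.9·2.8 = 198.996 m³.
RT60 = 0.161 · V / A = 0.161 × 198.996 / 41.803 = 0.766 s.

0.766 sec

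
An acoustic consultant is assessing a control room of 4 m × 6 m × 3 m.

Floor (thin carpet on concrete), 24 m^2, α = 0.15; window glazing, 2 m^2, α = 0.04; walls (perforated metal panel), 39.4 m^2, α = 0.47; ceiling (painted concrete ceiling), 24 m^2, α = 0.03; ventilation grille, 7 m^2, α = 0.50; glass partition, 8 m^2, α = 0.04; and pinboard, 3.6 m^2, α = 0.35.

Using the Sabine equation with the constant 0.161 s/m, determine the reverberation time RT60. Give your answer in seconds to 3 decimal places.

0.414 seconds

Summing Sᵢαᵢ: 3.600 + 0.080 + 18.518 + 0.720 + 3.500 + 0.320 + 1.260 → A = 27.998 sabins.
Room volume: 72 m³.
T = 0.161 V/A = 0.161·72/27.998 = 0.414 s.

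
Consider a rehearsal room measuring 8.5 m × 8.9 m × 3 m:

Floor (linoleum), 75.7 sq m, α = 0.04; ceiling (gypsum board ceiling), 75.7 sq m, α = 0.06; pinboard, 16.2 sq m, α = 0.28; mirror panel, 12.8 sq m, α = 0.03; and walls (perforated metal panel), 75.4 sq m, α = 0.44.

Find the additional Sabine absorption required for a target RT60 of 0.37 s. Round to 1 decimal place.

Total absorption A₁ = 75.7×0.04 + 75.7×0.06 + 16.2×0.28 + 12.8×0.03 + 75.4×0.44
  = 3.028 + 4.542 + 4.536 + 0.384 + 33.176 = 45.666 sq m sabins.
V = 226.95 m³. Required absorption A₂ = 0.161 × 226.95 / 0.37 = 98.754 sabins.
Additional absorption ΔA = 98.754 − 45.666 = 53.1 sabins.

53.1 sabins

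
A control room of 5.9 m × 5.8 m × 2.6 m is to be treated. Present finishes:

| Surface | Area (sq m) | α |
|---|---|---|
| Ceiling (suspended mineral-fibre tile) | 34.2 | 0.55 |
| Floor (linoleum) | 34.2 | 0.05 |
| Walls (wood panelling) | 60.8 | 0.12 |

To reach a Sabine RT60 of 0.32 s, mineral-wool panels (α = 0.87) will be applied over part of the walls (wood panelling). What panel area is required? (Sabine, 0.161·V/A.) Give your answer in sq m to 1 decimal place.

Summing Sᵢαᵢ: 18.810 + 1.710 + 7.296 → A₁ = 27.816 sabins.
V = 88.972 m³. Target absorption A₂ = 0.161 × 88.972 / 0.32 = 44.764 sabins.
Absorption to add: 44.764 − 27.816 = 16.948 sabins.
Each sq m of panel replacing the walls (wood panelling) adds (0.87 − 0.12) = 0.75 sabins.
Panel area = 16.948 / 0.75 = 22.6 sq m.

22.6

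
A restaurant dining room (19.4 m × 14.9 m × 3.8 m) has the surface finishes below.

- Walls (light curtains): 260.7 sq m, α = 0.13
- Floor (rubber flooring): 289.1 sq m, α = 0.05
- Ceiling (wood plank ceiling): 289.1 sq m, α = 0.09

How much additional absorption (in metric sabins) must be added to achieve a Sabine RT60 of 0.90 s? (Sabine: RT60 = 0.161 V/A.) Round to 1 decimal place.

122.1 sabins

Total absorption A₁ = 260.7×0.13 + 289.1×0.05 + 289.1×0.09
  = 33.891 + 14.455 + 26.019 = 74.365 sq m sabins.
For T = 0.90 s, need A₂ = 0.161·V/T = 0.161·1098.428/0.90 = 196.497 sabins.
ΔA = A₂ − A₁ = 196.497 − 74.365 = 122.1 sabins.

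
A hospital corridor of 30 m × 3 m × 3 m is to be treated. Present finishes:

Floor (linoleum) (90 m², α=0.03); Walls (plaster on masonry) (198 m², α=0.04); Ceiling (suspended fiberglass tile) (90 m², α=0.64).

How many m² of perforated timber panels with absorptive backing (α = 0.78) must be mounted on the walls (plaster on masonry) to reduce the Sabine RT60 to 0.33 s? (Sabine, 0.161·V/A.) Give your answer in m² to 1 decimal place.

Equivalent absorption area: A₁ = 90*0.03 + 198*0.04 + 90*0.64 = 68.220 m².
Required A₂ = 0.161·270/0.33 = 131.727 sabins.
ΔA needed = 131.727 − 68.220 = 63.507 sabins.
Each m² of panel replacing the walls (plaster on masonry) adds (0.78 − 0.04) = 0.74 sabins.
Area = ΔA/Δα = 63.507/0.74 = 85.8 m².

85.8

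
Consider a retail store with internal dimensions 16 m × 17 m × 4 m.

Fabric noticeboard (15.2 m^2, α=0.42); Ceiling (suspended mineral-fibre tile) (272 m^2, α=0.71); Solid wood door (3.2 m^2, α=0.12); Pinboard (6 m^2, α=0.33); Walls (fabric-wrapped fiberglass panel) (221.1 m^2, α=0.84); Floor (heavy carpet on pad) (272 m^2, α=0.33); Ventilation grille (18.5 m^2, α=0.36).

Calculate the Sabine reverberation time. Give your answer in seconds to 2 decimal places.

Summing Sᵢαᵢ: 6.384 + 193.120 + 0.384 + 1.980 + 185.724 + 89.760 + 6.660 → A = 484.012 sabins.
Volume V = 16 × 17 × 4 = 1088 m³.
T = 0.161 V/A = 0.161·1088/484.012 = 0.36 s.

0.36 s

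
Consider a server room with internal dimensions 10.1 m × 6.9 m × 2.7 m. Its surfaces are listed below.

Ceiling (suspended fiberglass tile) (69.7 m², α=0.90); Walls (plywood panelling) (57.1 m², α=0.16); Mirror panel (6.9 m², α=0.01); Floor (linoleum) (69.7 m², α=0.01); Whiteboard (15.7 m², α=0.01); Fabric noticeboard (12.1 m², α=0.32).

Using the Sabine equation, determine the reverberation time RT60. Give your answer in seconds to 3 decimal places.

0.395 s

Total absorption A = 69.7×0.90 + 57.1×0.16 + 6.9×0.01 + 69.7×0.01 + 15.7×0.01 + 12.1×0.32
  = 62.730 + 9.136 + 0.069 + 0.697 + 0.157 + 3.872 = 76.661 m² sabins.
Room volume: 188.163 m³.
RT60 = 0.161 · V / A = 0.161 × 188.163 / 76.661 = 0.395 s.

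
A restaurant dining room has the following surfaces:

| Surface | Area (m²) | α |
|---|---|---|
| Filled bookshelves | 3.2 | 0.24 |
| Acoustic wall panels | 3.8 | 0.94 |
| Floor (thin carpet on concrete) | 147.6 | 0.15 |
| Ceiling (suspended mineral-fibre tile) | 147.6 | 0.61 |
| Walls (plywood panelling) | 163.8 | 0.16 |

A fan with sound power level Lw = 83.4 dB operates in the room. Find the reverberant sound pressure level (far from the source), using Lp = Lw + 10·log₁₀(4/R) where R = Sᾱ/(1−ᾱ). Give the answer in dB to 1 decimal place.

66.3 dB

A = 142.724 sabins; S = 466.0 m².
ᾱ = 142.724/466.0 = 0.3063; R = Sᾱ/(1−ᾱ) = 142.724/(1−0.3063) = 205.743 m².
Lp = Lw + 10 log₁₀(4/R) = 83.4 -17.11 = 66.3 dB.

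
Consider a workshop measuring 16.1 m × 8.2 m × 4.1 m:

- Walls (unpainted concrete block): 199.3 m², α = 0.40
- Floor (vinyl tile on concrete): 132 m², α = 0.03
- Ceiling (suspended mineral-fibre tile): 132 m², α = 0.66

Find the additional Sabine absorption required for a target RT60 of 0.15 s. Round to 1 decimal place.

Summing Sᵢαᵢ: 79.720 + 3.960 + 87.120 → A₁ = 170.800 sabins.
For T = 0.15 s, need A₂ = 0.161·V/T = 0.161·541.282/0.15 = 580.976 sabins.
Shortfall: 580.976 − 170.800 = 410.2 sabins.

410.2 sabins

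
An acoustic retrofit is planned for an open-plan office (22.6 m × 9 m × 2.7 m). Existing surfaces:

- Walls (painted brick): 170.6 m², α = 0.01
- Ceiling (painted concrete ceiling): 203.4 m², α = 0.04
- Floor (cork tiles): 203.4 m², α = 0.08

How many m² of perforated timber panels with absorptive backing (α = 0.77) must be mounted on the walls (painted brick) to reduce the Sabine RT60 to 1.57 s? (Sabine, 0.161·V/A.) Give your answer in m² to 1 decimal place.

Equivalent absorption area: A₁ = 170.6·0.01 + 203.4·0.04 + 203.4·0.08 = 26.114 m².
Required A₂ = 0.161·549.18/1.57 = 56.317 sabins.
Absorption to add: 56.317 − 26.114 = 30.203 sabins.
Each m² of panel replacing the walls (painted brick) adds (0.77 − 0.01) = 0.76 sabins.
Panel area = 30.203 / 0.76 = 39.7 m².

39.7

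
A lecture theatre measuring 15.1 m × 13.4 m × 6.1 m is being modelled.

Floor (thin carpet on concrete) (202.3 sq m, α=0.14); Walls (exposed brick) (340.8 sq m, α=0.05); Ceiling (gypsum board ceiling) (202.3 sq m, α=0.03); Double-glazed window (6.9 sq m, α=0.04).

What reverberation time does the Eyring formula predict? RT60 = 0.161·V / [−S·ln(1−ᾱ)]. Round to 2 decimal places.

3.71 seconds

Total surface area S = 202.3 + 340.8 + 202.3 + 6.9 = 752.3 sq m.
Absorption A = 202.3×0.14 + 340.8×0.05 + 202.3×0.03 + 6.9×0.04 = 51.707 sabins.
ᾱ = 51.707 / 752.3 = 0.0687.
Eyring denominator: −S ln(1−ᾱ) = 53.544.
V = 15.1 × 13.4 × 6.1 = 1234.274 m³.
T = 0.161·V/[−S·ln(1−ᾱ)] = 0.161·1234.274/53.544 = 3.71 s.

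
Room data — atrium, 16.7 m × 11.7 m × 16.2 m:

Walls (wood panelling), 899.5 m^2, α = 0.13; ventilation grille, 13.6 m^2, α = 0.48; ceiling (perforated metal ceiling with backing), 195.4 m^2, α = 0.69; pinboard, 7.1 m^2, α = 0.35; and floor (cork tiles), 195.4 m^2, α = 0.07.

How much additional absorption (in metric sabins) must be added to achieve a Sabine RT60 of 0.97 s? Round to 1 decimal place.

Summing Sᵢαᵢ: 116.935 + 6.528 + 134.826 + 2.485 + 13.678 → A₁ = 274.452 sabins.
Target A₂ = 0.161·3165.318/0.97 = 525.378 sabins (V = 3165.318 m³).
Shortfall: 525.378 − 274.452 = 250.9 sabins.

250.9 sabins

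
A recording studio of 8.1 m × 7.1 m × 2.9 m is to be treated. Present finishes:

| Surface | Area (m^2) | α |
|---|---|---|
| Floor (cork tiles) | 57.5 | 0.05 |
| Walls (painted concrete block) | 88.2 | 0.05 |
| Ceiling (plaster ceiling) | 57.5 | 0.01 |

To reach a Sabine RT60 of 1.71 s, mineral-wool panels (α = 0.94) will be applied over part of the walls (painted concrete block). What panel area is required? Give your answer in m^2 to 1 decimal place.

Summing Sᵢαᵢ: 2.875 + 4.410 + 0.575 → A₁ = 7.860 sabins.
Required A₂ = 0.161·166.779/1.71 = 15.703 sabins.
ΔA needed = 15.703 − 7.860 = 7.843 sabins.
Each m^2 of panel replacing the walls (painted concrete block) adds (0.94 − 0.05) = 0.89 sabins.
Area = ΔA/Δα = 7.843/0.89 = 8.8 m^2.

8.8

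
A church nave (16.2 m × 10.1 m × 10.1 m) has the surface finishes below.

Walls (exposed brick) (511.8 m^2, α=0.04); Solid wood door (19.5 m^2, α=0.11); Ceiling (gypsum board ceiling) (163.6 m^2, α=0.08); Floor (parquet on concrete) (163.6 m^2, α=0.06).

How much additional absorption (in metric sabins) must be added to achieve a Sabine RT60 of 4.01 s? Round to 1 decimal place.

Equivalent absorption area: A₁ = 511.8×0.04 + 19.5×0.11 + 163.6×0.08 + 163.6×0.06 = 45.521 m^2.
V = 1652.562 m³. Required absorption A₂ = 0.161 × 1652.562 / 4.01 = 66.350 sabins.
Additional absorption ΔA = 66.350 − 45.521 = 20.8 sabins.

20.8 sabins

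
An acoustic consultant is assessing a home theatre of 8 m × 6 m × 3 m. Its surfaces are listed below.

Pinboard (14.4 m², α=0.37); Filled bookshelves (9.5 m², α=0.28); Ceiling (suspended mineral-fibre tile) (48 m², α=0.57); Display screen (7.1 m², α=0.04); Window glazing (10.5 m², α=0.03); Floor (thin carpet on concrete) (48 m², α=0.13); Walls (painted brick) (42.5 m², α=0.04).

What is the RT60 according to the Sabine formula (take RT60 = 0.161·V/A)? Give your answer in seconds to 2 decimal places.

Total absorption A = 14.4×0.37 + 9.5×0.28 + 48×0.57 + 7.1×0.04 + 10.5×0.03 + 48×0.13 + 42.5×0.04
  = 5.328 + 2.660 + 27.360 + 0.284 + 0.315 + 6.240 + 1.700 = 43.887 m² sabins.
V = 8·6·3 = 144 m³.
RT60 = 0.161 · V / A = 0.161 × 144 / 43.887 = 0.53 s.

0.53 s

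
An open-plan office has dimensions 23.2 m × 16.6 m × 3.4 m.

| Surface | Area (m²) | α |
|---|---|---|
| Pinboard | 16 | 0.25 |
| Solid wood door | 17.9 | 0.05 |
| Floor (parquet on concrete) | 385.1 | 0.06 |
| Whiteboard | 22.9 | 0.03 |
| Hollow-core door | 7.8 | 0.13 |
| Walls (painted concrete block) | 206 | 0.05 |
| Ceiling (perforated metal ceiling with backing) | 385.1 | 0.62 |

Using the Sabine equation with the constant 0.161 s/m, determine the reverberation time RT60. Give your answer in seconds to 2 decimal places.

0.76 seconds

Total absorption A = 16·0.25 + 17.9·0.05 + 385.1·0.06 + 22.9·0.03 + 7.8·0.13 + 206·0.05 + 385.1·0.62
  = 4.000 + 0.895 + 23.106 + 0.687 + 1.014 + 10.300 + 238.762 = 278.764 m² sabins.
V = 23.2·16.6·3.4 = 1309.408 m³.
RT60 = 0.161 · V / A = 0.161 × 1309.408 / 278.764 = 0.76 s.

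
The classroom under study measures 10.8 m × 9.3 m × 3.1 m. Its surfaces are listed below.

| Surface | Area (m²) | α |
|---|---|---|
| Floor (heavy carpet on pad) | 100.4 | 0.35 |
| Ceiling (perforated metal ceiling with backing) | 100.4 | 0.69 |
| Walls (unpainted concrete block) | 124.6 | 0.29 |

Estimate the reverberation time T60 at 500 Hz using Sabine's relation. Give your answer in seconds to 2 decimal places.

Summing Sᵢαᵢ: 35.140 + 69.276 + 36.134 → A = 140.550 sabins.
Room volume: 311.364 m³.
Sabine: RT60 = 0.161 × 311.364 / 140.550 = 0.36 s.

0.36 s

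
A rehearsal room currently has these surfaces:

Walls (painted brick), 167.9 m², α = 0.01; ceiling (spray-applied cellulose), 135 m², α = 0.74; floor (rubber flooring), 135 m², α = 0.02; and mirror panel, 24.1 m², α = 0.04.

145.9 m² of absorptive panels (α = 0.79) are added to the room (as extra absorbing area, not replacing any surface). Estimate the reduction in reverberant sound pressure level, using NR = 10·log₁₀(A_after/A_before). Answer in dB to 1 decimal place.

Total absorption A_before = 167.9×0.01 + 135×0.74 + 135×0.02 + 24.1×0.04
  = 1.679 + 99.900 + 2.700 + 0.964 = 105.243 m² sabins.
Added absorption = 145.9 × 0.79 = 115.261 sabins.
New total A_after = 220.504 sabins.
Reduction = 10 log₁₀(A_after/A_before) = 10 log₁₀(2.0952) = 3.2 dB.

3.2 dB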